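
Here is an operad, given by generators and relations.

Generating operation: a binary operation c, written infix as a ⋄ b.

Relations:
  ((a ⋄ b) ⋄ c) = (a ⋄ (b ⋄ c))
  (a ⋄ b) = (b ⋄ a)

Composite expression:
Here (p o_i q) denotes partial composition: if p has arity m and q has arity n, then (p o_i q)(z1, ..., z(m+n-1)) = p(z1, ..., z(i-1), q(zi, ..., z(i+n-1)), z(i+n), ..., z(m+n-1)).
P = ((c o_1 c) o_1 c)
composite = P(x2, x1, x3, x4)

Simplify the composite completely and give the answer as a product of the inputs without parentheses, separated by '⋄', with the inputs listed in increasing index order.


x1 ⋄ x2 ⋄ x3 ⋄ x4

With c associative and commutative, the x-input set is all that matters.
(x2 ⋄ x1) flattens to x2 ⋄ x1
((x2 ⋄ x1) ⋄ x3) flattens to x2 ⋄ x1 ⋄ x3
(((x2 ⋄ x1) ⋄ x3) ⋄ x4) flattens to x2 ⋄ x1 ⋄ x3 ⋄ x4
putting the inputs in ascending order: x1 ⋄ x2 ⋄ x3 ⋄ x4


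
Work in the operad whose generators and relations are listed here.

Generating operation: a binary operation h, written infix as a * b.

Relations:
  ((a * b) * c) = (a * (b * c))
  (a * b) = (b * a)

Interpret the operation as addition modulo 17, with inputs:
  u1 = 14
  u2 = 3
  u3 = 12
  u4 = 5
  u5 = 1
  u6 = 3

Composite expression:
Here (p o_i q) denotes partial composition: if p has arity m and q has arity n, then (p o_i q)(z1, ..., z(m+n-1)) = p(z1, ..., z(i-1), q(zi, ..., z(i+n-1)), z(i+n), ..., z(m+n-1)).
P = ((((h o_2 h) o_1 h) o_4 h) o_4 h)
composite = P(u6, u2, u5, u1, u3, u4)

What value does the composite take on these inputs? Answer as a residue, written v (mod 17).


4 (mod 17)


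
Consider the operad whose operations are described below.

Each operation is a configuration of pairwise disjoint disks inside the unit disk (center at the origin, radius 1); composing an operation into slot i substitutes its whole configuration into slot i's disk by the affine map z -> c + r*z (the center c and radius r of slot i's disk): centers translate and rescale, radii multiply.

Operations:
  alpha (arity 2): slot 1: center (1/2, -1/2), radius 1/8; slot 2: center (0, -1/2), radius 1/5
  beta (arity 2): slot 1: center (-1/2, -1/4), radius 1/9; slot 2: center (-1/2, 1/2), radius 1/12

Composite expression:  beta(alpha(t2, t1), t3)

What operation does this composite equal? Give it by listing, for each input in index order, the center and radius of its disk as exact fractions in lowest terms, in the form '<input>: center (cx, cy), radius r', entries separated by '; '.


Only the slot chain above each t matters under beta; compose those maps.
t2 passes through 2 substitutions, ending at center (-4/9, -11/36), radius 1/72
t1 passes through 2 substitutions, ending at center (-1/2, -11/36), radius 1/45
t3 passes through 1 substitution, ending at center (-1/2, 1/2), radius 1/12

t1: center (-1/2, -11/36), radius 1/45; t2: center (-4/9, -11/36), radius 1/72; t3: center (-1/2, 1/2), radius 1/12


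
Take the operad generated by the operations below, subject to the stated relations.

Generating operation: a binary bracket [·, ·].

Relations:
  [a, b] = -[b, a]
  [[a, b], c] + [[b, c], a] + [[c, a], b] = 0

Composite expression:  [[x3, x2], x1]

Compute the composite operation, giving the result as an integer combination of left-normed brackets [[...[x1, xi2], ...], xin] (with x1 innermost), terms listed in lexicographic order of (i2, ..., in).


In the tensor algebra, words opening x1 carry the x1-anchored form.
Composite bracket: [[x3, x2], x1]
The bracket unfolds into 4 signed words via [a, b] = ab - ba (2^2 = 4).
The x1-initial words carry the normal form:
  x1x2x3 appears with sign +1, giving the term +[[x1, x2], x3]
  x1x3x2 appears with sign -1, giving the term -[[x1, x3], x2]

[[x1, x2], x3] - [[x1, x3], x2]


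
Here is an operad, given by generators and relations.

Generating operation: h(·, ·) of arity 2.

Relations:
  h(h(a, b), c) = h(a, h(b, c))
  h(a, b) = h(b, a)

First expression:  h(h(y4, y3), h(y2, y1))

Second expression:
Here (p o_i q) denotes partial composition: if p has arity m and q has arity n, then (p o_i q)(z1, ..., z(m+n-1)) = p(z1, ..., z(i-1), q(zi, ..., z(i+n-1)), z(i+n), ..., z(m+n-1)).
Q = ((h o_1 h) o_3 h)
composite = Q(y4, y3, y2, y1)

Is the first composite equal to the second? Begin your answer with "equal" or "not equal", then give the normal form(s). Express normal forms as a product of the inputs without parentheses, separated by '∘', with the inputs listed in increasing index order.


equal — both sides give y1 ∘ y2 ∘ y3 ∘ y4

Normal form of the first expression: y1 ∘ y2 ∘ y3 ∘ y4
Normal form of the second expression: y1 ∘ y2 ∘ y3 ∘ y4
One common form — equal.


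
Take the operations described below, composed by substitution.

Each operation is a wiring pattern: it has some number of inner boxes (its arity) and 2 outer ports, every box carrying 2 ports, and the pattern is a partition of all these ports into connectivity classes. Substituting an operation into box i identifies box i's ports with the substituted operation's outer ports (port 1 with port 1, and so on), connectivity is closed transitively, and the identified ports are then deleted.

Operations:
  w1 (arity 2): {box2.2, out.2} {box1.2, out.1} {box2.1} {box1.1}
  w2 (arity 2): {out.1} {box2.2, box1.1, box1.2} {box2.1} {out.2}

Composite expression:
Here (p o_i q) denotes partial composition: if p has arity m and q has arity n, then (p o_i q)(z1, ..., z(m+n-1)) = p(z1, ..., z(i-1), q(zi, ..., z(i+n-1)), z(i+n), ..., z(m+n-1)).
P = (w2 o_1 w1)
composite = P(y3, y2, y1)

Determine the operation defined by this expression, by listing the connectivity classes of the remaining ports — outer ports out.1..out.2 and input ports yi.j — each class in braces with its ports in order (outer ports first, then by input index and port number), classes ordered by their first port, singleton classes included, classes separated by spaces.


{out.1} {out.2} {y1.1} {y1.2, y2.2, y3.2} {y2.1} {y3.1}

Treat the ports identified at w2 as solder joints: merge, then drop.
after w1, the pattern on (y3, y2) reads {out.1, y3.2} {out.2, y2.2} {y2.1} {y3.1} (out.j = its outer ports)
after w2, the pattern on (y3, y2, y1) reads {out.1} {out.2} {y1.1} {y1.2, y2.2, y3.2} {y2.1} {y3.1} (out.j = its outer ports)


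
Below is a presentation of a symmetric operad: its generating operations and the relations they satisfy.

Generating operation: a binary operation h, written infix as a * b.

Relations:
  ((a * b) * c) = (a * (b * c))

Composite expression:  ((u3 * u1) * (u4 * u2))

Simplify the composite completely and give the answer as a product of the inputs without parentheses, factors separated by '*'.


Associativity of h dissolves the nesting; only the u-input order survives.
(u3 * u1) collapses to u3 * u1
(u4 * u2) collapses to u4 * u2
((u3 * u1) * (u4 * u2)) collapses to u3 * u1 * u4 * u2

u3 * u1 * u4 * u2


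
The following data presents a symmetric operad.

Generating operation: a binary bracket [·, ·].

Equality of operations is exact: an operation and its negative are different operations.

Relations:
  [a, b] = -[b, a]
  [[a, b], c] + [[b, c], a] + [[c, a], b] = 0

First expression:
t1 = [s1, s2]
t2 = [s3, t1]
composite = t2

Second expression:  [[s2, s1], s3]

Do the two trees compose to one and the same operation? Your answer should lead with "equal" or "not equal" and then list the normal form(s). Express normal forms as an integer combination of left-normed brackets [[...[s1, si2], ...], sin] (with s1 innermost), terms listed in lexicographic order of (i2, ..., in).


equal: each reduces to -[[s1, s2], s3]

The first expression, normalized: -[[s1, s2], s3]
The second expression, normalized: -[[s1, s2], s3]
The forms coincide; equal.


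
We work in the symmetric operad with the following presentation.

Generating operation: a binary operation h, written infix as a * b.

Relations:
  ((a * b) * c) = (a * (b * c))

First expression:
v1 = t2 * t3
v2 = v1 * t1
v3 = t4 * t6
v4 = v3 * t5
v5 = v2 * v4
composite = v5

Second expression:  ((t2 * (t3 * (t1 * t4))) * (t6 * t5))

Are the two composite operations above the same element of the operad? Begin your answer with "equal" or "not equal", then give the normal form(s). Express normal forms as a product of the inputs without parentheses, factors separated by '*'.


The first composite normalizes to t2 * t3 * t1 * t4 * t6 * t5
The second composite normalizes to t2 * t3 * t1 * t4 * t6 * t5
The normal forms match — equal.

equal: each reduces to t2 * t3 * t1 * t4 * t6 * t5


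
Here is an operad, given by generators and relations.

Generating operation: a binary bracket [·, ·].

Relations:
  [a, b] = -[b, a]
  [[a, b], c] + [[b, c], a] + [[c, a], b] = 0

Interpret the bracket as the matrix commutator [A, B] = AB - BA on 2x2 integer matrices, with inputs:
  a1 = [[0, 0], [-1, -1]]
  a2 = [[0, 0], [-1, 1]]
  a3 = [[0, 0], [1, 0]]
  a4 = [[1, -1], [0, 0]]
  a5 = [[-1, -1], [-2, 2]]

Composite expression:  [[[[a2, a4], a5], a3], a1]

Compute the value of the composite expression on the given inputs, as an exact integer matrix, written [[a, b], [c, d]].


[a2, a4] = [[-1, 1], [-1, 1]]
[[a2, a4], a5] = [[-3, 5], [-1, 3]]
[[[a2, a4], a5], a3] = [[5, 0], [6, -5]]
[[[[a2, a4], a5], a3], a1] = [[0, 0], [16, 0]]

[[0, 0], [16, 0]]


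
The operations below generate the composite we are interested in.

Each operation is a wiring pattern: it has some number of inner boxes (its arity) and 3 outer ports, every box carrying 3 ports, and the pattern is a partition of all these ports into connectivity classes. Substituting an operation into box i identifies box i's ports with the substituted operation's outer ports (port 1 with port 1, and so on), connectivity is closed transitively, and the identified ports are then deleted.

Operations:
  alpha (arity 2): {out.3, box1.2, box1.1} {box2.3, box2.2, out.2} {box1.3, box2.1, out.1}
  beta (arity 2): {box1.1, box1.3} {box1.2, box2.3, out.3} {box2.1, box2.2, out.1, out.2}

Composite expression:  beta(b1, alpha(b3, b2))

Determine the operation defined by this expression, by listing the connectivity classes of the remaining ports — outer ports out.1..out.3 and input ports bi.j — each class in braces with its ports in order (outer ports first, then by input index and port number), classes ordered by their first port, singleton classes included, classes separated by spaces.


{out.1, out.2, b2.1, b2.2, b2.3, b3.3} {out.3, b1.2, b3.1, b3.2} {b1.1, b1.3}

Treat the ports identified at beta as solder joints: merge, then drop.
through alpha, on inputs (b3, b2): {out.1, b2.1, b3.3} {out.2, b2.2, b2.3} {out.3, b3.1, b3.2} (out.j = stage outer ports)
through beta, on inputs (b1, b3, b2): {out.1, out.2, b2.1, b2.2, b2.3, b3.3} {out.3, b1.2, b3.1, b3.2} {b1.1, b1.3} (out.j = stage outer ports)


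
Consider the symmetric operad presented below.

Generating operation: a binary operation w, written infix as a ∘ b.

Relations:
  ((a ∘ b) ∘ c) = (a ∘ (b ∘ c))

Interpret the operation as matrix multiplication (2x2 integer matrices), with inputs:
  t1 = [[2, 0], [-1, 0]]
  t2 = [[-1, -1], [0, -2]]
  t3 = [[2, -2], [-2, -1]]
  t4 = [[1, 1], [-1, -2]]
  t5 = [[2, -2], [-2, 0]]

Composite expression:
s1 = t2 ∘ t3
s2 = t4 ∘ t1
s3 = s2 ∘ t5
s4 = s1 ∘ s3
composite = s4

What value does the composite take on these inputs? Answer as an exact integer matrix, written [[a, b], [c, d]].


(t2 ∘ t3) = [[0, 3], [4, 2]]
(t4 ∘ t1) = [[1, 0], [0, 0]]
((t4 ∘ t1) ∘ t5) = [[2, -2], [0, 0]]
((t2 ∘ t3) ∘ ((t4 ∘ t1) ∘ t5)) = [[0, 0], [8, -8]]

[[0, 0], [8, -8]]


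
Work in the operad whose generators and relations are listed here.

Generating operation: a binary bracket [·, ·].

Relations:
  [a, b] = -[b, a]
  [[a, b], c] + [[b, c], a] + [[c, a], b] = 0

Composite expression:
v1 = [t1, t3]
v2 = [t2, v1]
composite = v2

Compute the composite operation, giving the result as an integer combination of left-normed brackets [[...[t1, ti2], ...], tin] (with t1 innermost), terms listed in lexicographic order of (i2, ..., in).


-[[t1, t3], t2]

In the tensor algebra, words opening t1 carry the t1-anchored form.
Composite bracket: [t2, [t1, t3]]
Applying ab - ba throughout gives 4 signed words (2^2 = 4).
The t1-initial words carry the normal form:
  from t1t3t2, sign -1: term -[[t1, t3], t2]


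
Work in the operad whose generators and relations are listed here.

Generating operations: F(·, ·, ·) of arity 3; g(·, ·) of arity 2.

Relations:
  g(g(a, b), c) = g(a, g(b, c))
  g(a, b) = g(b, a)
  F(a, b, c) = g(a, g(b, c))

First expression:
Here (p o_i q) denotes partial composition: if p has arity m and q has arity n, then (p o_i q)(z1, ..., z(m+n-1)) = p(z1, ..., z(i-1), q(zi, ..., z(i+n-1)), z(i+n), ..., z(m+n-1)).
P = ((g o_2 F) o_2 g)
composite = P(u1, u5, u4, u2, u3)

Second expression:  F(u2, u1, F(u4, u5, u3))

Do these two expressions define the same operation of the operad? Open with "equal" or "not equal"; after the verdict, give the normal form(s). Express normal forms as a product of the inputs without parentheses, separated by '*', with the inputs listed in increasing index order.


equal; both compose to u1 * u2 * u3 * u4 * u5

Normal form of the first expression: u1 * u2 * u3 * u4 * u5
Normal form of the second expression: u1 * u2 * u3 * u4 * u5
Same normal form: equal.


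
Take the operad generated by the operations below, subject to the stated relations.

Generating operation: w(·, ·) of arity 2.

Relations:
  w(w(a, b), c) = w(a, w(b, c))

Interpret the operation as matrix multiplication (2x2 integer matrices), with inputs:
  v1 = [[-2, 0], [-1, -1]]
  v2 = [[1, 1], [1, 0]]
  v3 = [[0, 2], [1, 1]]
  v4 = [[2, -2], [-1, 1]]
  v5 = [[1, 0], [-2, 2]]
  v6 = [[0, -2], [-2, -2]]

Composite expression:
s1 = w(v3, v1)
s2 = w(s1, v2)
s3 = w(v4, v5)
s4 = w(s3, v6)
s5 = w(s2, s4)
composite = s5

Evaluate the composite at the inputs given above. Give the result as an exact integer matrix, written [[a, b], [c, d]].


[[-24, 12], [-20, 10]]

w(v3, v1) = [[-2, -2], [-3, -1]]
w(w(v3, v1), v2) = [[-4, -2], [-4, -3]]
w(v4, v5) = [[6, -4], [-3, 2]]
w(w(v4, v5), v6) = [[8, -4], [-4, 2]]
w(w(w(v3, v1), v2), w(w(v4, v5), v6)) = [[-24, 12], [-20, 10]]


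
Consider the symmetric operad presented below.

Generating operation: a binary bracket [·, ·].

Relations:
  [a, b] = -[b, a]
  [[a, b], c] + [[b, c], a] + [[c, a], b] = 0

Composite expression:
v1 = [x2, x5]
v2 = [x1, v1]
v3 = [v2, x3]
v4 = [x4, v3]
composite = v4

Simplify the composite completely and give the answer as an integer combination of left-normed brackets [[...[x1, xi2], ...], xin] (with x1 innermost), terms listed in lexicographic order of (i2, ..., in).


-[[[[x1, x2], x5], x3], x4] + [[[[x1, x5], x2], x3], x4]

Expand each bracket as ab - ba; the x1-initial words give the coefficients.
Composite bracket: [x4, [[x1, [x2, x5]], x3]]
The bracket unfolds into 16 signed words via [a, b] = ab - ba (2^4 = 16).
Only words starting with x1 matter:
  sign of x1x2x5x3x4 is -1, so it contributes -[[[[x1, x2], x5], x3], x4]
  sign of x1x5x2x3x4 is +1, so it contributes +[[[[x1, x5], x2], x3], x4]


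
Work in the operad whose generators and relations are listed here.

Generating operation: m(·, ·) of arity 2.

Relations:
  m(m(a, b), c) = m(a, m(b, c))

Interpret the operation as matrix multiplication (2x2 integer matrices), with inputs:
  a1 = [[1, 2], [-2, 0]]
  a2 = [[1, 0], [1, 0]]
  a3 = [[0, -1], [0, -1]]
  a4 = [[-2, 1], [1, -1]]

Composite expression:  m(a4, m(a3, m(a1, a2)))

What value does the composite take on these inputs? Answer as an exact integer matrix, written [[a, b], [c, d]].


[[-2, 0], [0, 0]]

m(a1, a2) = [[3, 0], [-2, 0]]
m(a3, m(a1, a2)) = [[2, 0], [2, 0]]
m(a4, m(a3, m(a1, a2))) = [[-2, 0], [0, 0]]


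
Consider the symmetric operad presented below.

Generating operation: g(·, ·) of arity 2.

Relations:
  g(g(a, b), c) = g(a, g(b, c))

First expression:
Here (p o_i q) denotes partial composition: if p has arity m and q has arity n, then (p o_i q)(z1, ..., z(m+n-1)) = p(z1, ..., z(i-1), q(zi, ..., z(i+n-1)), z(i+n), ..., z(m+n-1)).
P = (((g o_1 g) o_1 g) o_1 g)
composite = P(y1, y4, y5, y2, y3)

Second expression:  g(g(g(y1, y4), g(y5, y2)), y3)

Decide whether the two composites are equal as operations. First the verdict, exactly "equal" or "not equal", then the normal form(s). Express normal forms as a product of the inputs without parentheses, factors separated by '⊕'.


equal — both sides give y1 ⊕ y4 ⊕ y5 ⊕ y2 ⊕ y3

Reducing the first expression gives y1 ⊕ y4 ⊕ y5 ⊕ y2 ⊕ y3
Reducing the second expression gives y1 ⊕ y4 ⊕ y5 ⊕ y2 ⊕ y3
The forms coincide; equal.


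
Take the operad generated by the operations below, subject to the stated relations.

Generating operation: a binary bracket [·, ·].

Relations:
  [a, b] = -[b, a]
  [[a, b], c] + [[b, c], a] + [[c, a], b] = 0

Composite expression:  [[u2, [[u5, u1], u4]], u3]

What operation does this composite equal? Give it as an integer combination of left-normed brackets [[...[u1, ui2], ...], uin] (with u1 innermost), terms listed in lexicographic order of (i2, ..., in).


[[[[u1, u5], u4], u2], u3]

Left-normed coefficients sit on the u1-initial expansion words.
Composite bracket: [[u2, [[u5, u1], u4]], u3]
The bracket unfolds into 16 signed words via [a, b] = ab - ba (2^4 = 16).
Words beginning with u1 determine it all:
  sign of u1u5u4u2u3 is +1, so it contributes +[[[[u1, u5], u4], u2], u3]


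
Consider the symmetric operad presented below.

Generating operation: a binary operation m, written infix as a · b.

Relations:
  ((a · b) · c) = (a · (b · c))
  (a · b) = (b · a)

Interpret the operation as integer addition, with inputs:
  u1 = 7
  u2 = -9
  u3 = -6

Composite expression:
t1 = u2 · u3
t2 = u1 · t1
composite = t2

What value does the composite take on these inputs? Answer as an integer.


(u2 · u3) = -15
(u1 · (u2 · u3)) = -8

-8


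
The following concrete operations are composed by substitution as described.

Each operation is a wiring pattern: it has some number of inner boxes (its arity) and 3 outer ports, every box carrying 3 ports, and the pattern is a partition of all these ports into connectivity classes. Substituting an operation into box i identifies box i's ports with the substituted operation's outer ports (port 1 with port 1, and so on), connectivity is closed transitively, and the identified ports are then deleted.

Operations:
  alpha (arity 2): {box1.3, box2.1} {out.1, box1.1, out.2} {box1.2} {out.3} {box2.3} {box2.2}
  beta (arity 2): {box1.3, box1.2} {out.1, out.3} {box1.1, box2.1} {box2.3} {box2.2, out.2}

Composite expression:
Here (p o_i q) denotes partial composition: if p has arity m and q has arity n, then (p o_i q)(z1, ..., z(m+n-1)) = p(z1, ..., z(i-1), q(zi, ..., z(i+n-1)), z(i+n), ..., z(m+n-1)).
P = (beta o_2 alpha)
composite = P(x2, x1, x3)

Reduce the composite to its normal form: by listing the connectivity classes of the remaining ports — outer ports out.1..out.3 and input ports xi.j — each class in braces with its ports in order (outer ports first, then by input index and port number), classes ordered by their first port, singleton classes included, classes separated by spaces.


{out.1, out.3} {out.2, x1.1, x2.1} {x1.2} {x1.3, x3.1} {x2.2, x2.3} {x3.2} {x3.3}

After gluing at beta, chains via deleted ports link the x-ports.
stage alpha: inputs (x1, x3), connectivity {out.1, out.2, x1.1} {out.3} {x1.2} {x1.3, x3.1} {x3.2} {x3.3}, out.j its boundary
stage beta: inputs (x2, x1, x3), connectivity {out.1, out.3} {out.2, x1.1, x2.1} {x1.2} {x1.3, x3.1} {x2.2, x2.3} {x3.2} {x3.3}, out.j its boundary


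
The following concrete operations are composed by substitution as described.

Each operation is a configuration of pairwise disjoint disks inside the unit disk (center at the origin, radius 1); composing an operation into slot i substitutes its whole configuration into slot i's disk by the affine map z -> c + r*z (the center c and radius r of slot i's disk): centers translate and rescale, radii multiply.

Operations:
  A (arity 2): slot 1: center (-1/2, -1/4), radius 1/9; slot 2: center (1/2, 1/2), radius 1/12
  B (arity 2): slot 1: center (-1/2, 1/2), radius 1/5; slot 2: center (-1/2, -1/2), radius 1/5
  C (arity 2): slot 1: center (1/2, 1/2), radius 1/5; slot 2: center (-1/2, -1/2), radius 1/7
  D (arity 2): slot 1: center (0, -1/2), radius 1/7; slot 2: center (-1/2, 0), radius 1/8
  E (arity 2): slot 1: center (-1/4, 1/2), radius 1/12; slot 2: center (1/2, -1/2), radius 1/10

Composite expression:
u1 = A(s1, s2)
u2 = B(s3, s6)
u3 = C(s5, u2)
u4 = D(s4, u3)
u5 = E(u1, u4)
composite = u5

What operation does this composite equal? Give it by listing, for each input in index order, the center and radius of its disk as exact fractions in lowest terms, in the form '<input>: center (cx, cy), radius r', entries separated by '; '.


s1: center (-7/24, 23/48), radius 1/108; s2: center (-5/24, 13/24), radius 1/144; s3: center (31/70, -283/560), radius 1/2800; s4: center (1/2, -11/20), radius 1/70; s5: center (73/160, -79/160), radius 1/400; s6: center (31/70, -71/140), radius 1/2800


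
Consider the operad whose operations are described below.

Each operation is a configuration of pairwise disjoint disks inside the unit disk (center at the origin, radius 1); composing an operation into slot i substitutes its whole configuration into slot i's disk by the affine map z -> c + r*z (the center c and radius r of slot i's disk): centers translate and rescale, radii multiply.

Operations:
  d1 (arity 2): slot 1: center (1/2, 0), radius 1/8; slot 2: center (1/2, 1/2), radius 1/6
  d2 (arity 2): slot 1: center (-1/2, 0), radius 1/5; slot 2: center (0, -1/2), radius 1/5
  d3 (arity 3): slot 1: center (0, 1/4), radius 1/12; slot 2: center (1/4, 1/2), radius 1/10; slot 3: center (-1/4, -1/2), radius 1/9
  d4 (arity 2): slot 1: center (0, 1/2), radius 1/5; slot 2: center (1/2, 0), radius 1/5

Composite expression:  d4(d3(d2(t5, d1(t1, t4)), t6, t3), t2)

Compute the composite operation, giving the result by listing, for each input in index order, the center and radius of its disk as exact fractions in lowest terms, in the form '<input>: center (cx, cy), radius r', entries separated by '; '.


t1: center (1/600, 13/24), radius 1/2400; t2: center (1/2, 0), radius 1/5; t3: center (-1/20, 2/5), radius 1/45; t4: center (1/600, 163/300), radius 1/1800; t5: center (-1/120, 11/20), radius 1/300; t6: center (1/20, 3/5), radius 1/50


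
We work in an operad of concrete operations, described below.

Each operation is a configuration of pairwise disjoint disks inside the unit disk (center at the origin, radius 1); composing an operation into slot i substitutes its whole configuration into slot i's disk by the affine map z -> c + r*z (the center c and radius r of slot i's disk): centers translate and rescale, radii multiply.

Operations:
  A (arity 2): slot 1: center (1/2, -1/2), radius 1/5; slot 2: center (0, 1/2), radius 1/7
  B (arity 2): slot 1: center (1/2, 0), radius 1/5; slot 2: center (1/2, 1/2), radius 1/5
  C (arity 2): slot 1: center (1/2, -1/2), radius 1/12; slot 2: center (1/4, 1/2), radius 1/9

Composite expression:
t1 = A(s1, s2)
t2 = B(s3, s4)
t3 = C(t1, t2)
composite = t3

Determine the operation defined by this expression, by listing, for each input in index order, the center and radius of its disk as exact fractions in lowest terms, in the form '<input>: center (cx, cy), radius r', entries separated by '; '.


Below C, radii multiply path by path; the s-disk centers shift.
s1 passes through 2 substitutions, ending at center (13/24, -13/24), radius 1/60
s2 passes through 2 substitutions, ending at center (1/2, -11/24), radius 1/84
s3 passes through 2 substitutions, ending at center (11/36, 1/2), radius 1/45
s4 passes through 2 substitutions, ending at center (11/36, 5/9), radius 1/45

s1: center (13/24, -13/24), radius 1/60; s2: center (1/2, -11/24), radius 1/84; s3: center (11/36, 1/2), radius 1/45; s4: center (11/36, 5/9), radius 1/45


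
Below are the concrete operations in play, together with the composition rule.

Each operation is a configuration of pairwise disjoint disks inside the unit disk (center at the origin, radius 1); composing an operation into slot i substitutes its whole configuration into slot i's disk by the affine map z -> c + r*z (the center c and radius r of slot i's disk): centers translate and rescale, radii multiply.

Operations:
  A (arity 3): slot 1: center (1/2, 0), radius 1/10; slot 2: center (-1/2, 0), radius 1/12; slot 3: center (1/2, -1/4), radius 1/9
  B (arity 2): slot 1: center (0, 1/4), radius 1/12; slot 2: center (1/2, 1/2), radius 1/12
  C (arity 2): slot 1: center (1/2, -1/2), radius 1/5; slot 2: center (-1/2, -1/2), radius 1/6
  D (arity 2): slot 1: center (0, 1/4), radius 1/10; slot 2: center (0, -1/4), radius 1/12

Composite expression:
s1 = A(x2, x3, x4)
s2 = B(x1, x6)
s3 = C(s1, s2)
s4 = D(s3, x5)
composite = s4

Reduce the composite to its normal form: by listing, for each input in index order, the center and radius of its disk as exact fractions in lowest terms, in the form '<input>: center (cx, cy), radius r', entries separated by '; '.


x1: center (-1/20, 49/240), radius 1/720; x2: center (3/50, 1/5), radius 1/500; x3: center (1/25, 1/5), radius 1/600; x4: center (3/50, 39/200), radius 1/450; x5: center (0, -1/4), radius 1/12; x6: center (-1/24, 5/24), radius 1/720

Nesting under D composes maps z -> c + r*z down each x-path.
input x2: applying the 3 nested substitutions gives center (3/50, 1/5), radius 1/500
input x3: applying the 3 nested substitutions gives center (1/25, 1/5), radius 1/600
input x4: applying the 3 nested substitutions gives center (3/50, 39/200), radius 1/450
input x1: applying the 3 nested substitutions gives center (-1/20, 49/240), radius 1/720
input x6: applying the 3 nested substitutions gives center (-1/24, 5/24), radius 1/720
input x5: applying the 1 nested substitution gives center (0, -1/4), radius 1/12


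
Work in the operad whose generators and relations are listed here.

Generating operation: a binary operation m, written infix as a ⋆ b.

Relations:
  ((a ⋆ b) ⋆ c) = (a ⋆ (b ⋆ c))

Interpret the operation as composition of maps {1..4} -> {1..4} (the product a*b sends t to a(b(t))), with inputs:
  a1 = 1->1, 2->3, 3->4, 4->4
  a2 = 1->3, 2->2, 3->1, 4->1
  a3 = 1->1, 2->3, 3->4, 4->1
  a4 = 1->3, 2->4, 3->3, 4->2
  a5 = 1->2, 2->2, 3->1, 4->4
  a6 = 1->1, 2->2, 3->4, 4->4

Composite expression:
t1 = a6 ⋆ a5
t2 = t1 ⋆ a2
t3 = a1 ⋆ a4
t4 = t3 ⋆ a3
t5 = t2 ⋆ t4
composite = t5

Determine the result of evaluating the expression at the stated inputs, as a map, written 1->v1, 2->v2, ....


1->2, 2->2, 3->2, 4->2


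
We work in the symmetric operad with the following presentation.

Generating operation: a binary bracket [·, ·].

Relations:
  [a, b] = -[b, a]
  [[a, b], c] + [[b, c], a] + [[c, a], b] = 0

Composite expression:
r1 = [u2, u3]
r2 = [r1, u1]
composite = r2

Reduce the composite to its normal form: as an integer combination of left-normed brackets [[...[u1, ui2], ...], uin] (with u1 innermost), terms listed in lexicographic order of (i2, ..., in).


-[[u1, u2], u3] + [[u1, u3], u2]

Expand each bracket as ab - ba; the u1-initial words give the coefficients.
Composite bracket: [[u2, u3], u1]
Under [a, b] = ab - ba we get 4 signed associative words (2^2 = 4).
The u1-initial words carry the normal form:
  u1u2u3 appears with sign -1, giving the term -[[u1, u2], u3]
  u1u3u2 appears with sign +1, giving the term +[[u1, u3], u2]


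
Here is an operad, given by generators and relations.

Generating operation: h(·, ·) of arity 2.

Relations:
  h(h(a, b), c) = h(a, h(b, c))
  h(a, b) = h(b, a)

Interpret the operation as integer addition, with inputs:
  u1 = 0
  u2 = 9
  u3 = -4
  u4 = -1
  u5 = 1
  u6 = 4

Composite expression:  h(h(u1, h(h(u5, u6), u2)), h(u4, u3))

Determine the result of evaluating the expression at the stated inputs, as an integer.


h(u5, u6) = 5
h(h(u5, u6), u2) = 14
h(u1, h(h(u5, u6), u2)) = 14
h(u4, u3) = -5
h(h(u1, h(h(u5, u6), u2)), h(u4, u3)) = 9

9


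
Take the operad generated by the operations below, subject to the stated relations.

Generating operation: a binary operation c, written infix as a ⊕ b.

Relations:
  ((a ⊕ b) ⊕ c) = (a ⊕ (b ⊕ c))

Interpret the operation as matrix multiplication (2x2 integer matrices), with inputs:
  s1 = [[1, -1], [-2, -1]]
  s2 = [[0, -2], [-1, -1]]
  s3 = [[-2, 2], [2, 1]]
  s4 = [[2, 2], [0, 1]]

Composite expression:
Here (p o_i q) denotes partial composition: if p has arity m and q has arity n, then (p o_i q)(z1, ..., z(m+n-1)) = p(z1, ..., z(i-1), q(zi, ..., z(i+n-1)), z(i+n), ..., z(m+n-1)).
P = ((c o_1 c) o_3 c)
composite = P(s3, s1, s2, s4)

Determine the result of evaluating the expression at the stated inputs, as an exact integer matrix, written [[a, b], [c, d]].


[[0, 12], [6, 9]]

(s3 ⊕ s1) = [[-6, 0], [0, -3]]
(s2 ⊕ s4) = [[0, -2], [-2, -3]]
((s3 ⊕ s1) ⊕ (s2 ⊕ s4)) = [[0, 12], [6, 9]]


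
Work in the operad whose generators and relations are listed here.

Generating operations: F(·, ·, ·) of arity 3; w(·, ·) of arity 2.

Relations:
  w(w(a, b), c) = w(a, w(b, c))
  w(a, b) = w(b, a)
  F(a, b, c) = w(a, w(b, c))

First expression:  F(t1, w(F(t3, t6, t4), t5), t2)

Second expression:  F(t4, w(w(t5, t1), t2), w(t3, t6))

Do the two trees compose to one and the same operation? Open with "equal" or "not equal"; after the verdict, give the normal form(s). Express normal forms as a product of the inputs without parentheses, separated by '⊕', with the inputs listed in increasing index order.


equal; the common form is t1 ⊕ t2 ⊕ t3 ⊕ t4 ⊕ t5 ⊕ t6


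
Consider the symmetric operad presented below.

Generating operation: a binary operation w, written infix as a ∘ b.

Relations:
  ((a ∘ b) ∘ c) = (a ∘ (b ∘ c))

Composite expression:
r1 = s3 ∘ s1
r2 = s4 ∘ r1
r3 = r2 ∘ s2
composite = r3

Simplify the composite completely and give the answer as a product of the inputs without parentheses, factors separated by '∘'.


s4 ∘ s3 ∘ s1 ∘ s2

Under associativity of w, the answer is the s's in reading order.
(s3 ∘ s1) linearizes to s3 ∘ s1
(s4 ∘ (s3 ∘ s1)) linearizes to s4 ∘ s3 ∘ s1
((s4 ∘ (s3 ∘ s1)) ∘ s2) linearizes to s4 ∘ s3 ∘ s1 ∘ s2


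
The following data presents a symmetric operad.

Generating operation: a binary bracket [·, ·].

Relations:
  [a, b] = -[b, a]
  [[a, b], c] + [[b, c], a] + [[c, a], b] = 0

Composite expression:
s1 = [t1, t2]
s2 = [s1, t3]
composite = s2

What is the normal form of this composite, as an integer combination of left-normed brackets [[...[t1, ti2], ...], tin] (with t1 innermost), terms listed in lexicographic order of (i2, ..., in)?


Antisymmetry and Jacobi reduce to t1-anchored left-normed brackets.
Composite bracket: [[t1, t2], t3]
Full expansion: 4 signed words from ab - ba (2^2 = 4).
Keep just the words that open with t1:
  t1t2t3 (sign +1) contributes +[[t1, t2], t3]

[[t1, t2], t3]


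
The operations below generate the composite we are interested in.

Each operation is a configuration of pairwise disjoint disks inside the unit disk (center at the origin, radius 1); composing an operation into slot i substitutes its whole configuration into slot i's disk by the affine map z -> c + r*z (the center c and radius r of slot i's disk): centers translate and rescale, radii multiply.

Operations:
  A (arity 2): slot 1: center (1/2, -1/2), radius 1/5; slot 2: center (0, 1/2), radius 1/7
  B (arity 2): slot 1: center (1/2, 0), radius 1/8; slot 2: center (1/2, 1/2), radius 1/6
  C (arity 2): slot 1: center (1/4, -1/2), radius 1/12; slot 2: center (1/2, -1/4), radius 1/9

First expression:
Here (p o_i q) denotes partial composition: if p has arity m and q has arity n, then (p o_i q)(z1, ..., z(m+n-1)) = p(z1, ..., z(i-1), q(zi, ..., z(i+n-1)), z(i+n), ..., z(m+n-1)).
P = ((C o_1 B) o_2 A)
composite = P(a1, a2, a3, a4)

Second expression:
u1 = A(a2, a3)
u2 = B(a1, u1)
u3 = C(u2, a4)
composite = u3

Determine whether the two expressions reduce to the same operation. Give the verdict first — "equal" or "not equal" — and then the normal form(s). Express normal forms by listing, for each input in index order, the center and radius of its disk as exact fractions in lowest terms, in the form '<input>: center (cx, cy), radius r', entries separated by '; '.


equal — both sides give a1: center (7/24, -1/2), radius 1/96; a2: center (43/144, -67/144), radius 1/360; a3: center (7/24, -65/144), radius 1/504; a4: center (1/2, -1/4), radius 1/9

The first expression reduces to a1: center (7/24, -1/2), radius 1/96; a2: center (43/144, -67/144), radius 1/360; a3: center (7/24, -65/144), radius 1/504; a4: center (1/2, -1/4), radius 1/9
The second expression reduces to a1: center (7/24, -1/2), radius 1/96; a2: center (43/144, -67/144), radius 1/360; a3: center (7/24, -65/144), radius 1/504; a4: center (1/2, -1/4), radius 1/9
The normal forms match — equal.


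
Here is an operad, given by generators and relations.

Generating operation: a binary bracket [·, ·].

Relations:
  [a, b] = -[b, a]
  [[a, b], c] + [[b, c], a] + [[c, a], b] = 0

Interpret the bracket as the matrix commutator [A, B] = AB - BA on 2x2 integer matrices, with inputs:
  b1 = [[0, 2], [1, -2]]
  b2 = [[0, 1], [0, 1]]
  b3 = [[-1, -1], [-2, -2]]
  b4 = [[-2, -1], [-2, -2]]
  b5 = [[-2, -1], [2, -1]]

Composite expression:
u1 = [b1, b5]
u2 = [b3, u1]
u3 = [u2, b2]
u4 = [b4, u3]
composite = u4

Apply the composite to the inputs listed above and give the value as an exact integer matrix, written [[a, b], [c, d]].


[[25, 30], [-60, -25]]


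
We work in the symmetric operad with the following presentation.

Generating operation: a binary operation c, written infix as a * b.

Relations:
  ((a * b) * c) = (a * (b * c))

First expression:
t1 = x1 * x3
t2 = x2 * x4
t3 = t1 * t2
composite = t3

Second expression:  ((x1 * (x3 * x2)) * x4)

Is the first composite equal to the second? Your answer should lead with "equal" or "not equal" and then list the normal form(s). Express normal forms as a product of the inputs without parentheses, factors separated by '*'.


Normal form of the first expression: x1 * x3 * x2 * x4
Normal form of the second expression: x1 * x3 * x2 * x4
Same normal form: equal.

equal — both sides give x1 * x3 * x2 * x4


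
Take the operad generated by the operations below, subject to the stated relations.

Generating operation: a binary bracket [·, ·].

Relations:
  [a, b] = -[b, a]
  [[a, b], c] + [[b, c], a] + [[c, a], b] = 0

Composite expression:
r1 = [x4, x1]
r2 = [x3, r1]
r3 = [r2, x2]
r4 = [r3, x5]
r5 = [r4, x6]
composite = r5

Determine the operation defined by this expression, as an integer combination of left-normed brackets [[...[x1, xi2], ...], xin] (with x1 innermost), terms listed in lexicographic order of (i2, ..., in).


[[[[[x1, x4], x3], x2], x5], x6]


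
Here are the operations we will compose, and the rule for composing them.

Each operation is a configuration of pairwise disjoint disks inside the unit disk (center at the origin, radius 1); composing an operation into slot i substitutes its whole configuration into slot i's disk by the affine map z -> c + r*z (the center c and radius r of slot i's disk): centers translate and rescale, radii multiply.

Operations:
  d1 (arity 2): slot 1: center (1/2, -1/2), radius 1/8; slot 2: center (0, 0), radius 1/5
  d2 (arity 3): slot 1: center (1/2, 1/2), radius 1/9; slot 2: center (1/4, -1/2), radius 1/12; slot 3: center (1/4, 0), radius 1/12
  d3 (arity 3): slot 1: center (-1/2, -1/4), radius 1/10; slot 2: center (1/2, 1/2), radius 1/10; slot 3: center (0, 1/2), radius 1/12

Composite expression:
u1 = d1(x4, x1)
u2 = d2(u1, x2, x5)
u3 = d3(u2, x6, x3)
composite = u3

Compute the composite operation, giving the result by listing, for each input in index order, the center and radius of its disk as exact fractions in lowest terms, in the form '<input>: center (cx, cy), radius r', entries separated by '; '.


Each x-disk chains the slot maps above it in d3; radii multiply.
x4 passes through 3 substitutions, ending at center (-4/9, -37/180), radius 1/720
x1 passes through 3 substitutions, ending at center (-9/20, -1/5), radius 1/450
x2 passes through 2 substitutions, ending at center (-19/40, -3/10), radius 1/120
x5 passes through 2 substitutions, ending at center (-19/40, -1/4), radius 1/120
x6 passes through 1 substitution, ending at center (1/2, 1/2), radius 1/10
x3 passes through 1 substitution, ending at center (0, 1/2), radius 1/12

x1: center (-9/20, -1/5), radius 1/450; x2: center (-19/40, -3/10), radius 1/120; x3: center (0, 1/2), radius 1/12; x4: center (-4/9, -37/180), radius 1/720; x5: center (-19/40, -1/4), radius 1/120; x6: center (1/2, 1/2), radius 1/10


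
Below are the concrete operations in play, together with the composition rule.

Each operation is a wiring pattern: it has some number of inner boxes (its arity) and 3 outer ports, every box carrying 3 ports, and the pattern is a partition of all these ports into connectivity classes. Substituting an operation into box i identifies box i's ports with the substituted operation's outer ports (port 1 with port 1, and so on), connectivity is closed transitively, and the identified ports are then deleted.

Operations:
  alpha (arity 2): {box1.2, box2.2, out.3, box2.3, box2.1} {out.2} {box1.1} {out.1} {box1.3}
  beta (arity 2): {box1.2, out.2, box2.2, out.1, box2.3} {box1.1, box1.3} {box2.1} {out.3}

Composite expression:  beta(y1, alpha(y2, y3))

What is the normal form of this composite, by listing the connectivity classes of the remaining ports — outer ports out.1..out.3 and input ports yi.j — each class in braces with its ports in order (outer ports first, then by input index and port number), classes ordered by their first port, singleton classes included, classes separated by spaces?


After gluing at beta, chains via deleted ports link the y-ports.
alpha over (y2, y3) gives {out.1} {out.2} {out.3, y2.2, y3.1, y3.2, y3.3} {y2.1} {y2.3}, out.j being that stage's outer ports
beta over (y1, y2, y3) gives {out.1, out.2, y1.2, y2.2, y3.1, y3.2, y3.3} {out.3} {y1.1, y1.3} {y2.1} {y2.3}, out.j being that stage's outer ports

{out.1, out.2, y1.2, y2.2, y3.1, y3.2, y3.3} {out.3} {y1.1, y1.3} {y2.1} {y2.3}


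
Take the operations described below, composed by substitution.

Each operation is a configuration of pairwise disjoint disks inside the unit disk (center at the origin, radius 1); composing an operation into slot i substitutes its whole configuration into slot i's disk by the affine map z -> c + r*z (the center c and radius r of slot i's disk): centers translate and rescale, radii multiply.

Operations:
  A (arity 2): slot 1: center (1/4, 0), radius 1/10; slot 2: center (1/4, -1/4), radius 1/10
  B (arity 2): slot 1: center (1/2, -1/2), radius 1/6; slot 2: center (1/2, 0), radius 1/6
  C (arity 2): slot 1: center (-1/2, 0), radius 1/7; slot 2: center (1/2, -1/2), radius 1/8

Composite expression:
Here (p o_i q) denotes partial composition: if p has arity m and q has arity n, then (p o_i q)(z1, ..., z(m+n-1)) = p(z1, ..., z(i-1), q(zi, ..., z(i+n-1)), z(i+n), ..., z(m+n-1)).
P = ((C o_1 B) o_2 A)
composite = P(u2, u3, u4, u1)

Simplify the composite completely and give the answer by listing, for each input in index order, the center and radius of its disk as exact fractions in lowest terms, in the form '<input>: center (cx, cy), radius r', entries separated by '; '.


u1: center (1/2, -1/2), radius 1/8; u2: center (-3/7, -1/14), radius 1/42; u3: center (-71/168, 0), radius 1/420; u4: center (-71/168, -1/168), radius 1/420


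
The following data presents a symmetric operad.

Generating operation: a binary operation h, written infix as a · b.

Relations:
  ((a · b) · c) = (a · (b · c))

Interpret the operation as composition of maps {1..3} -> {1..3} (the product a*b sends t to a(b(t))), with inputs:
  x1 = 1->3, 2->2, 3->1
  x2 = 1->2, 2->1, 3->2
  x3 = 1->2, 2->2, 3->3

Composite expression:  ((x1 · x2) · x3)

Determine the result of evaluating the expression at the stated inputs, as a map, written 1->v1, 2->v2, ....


1->3, 2->3, 3->2

(x1 · x2) = 1->2, 2->3, 3->2
((x1 · x2) · x3) = 1->3, 2->3, 3->2
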